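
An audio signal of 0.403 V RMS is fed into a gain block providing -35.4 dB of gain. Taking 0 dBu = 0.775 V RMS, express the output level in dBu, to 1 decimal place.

Input level: 20·log₁₀(0.403/0.775) = -5.68 dBu.
Output: -5.68 − 35.4 = -41.1 dBu.

-41.1 dBu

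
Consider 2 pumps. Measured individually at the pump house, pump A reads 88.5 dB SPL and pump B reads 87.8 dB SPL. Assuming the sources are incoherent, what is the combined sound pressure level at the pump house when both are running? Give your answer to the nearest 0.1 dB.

91.2 dB SPL

Incoherent sources sum as intensities:
L_total = 10·log₁₀(10^(88.5/10) + 10^(87.8/10)) = 10·log₁₀(1311000000) = 91.2 dB SPL.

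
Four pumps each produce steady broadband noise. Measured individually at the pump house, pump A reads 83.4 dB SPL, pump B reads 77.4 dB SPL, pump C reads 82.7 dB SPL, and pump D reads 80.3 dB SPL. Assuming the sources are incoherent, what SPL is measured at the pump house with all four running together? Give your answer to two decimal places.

87.54 dB SPL

Incoherent sources sum as intensities:
L_total = 10·log₁₀(10^(83.4/10) + 10^(77.4/10) + 10^(82.7/10) + 10^(80.3/10)) = 10·log₁₀(567100000) = 87.54 dB SPL.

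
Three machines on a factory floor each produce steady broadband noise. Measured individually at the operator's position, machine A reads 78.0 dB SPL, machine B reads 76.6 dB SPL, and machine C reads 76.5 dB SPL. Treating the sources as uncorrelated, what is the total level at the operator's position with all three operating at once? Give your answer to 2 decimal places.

81.86 dB SPL

Incoherent sources sum as intensities:
L_total = 10·log₁₀(10^(78.0/10) + 10^(76.6/10) + 10^(76.5/10)) = 10·log₁₀(153500000) = 81.86 dB SPL.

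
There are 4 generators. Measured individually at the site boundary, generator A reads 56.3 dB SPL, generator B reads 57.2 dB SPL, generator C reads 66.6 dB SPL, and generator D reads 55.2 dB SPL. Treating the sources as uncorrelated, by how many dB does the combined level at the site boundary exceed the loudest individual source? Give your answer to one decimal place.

1.1 dB

Add the sources as powers (linear), then convert back to dB:
L_total = 10·log₁₀(10^(56.3/10) + 10^(57.2/10) + 10^(66.6/10) + 10^(55.2/10)) = 67.67 dB SPL.
Excess over the loudest (66.6 dB): 67.67 − 66.6 = 1.1 dB.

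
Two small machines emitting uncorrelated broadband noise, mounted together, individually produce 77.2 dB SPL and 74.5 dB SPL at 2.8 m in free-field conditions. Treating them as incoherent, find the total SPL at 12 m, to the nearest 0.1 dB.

66.4 dB SPL

Combined at 2.8 m: 10·log₁₀(10^(77.2/10)+10^(74.5/10)) = 79.07 dB SPL.
Then apply −20·log₁₀(12/2.8) = -12.64 dB → 66.4 dB SPL.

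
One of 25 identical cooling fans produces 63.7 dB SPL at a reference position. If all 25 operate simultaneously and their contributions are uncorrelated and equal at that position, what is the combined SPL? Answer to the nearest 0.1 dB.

25 equal incoherent sources raise the level by 10·log₁₀(25) = 13.98 dB.
L_total = 63.7 + 13.98 = 77.7 dB SPL.

77.7 dB SPL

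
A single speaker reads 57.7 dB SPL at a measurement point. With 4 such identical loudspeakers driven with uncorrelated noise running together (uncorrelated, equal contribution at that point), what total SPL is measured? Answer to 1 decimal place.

63.7 dB SPL

4 equal incoherent sources raise the level by 10·log₁₀(4) = 6.02 dB.
L_total = 57.7 + 6.02 = 63.7 dB SPL.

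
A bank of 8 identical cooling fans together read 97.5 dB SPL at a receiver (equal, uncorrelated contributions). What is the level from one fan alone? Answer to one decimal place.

88.5 dB SPL

8 equal incoherent sources add 10·log₁₀(8) = 9.03 dB over one source.
L_one = 97.5 − 9.03 = 88.5 dB SPL.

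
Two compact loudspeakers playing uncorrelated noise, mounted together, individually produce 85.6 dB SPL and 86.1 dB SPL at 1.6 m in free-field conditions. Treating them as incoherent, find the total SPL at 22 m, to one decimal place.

Combined at 1.6 m: 10·log₁₀(10^(85.6/10)+10^(86.1/10)) = 88.87 dB SPL.
Then apply −20·log₁₀(22/1.6) = -22.77 dB → 66.1 dB SPL.

66.1 dB SPL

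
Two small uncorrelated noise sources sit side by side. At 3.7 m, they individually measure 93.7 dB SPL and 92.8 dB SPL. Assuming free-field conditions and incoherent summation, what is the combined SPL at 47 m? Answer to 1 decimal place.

Combined at 3.7 m: 10·log₁₀(10^(93.7/10)+10^(92.8/10)) = 96.28 dB SPL.
Then apply −20·log₁₀(47/3.7) = -22.08 dB → 74.2 dB SPL.

74.2 dB SPL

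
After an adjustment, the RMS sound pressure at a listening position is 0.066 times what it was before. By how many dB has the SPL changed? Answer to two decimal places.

-23.61 dB

Sound pressure is an amplitude quantity: ΔL = 20·log₁₀(p₂/p₁).
20·log₁₀(0.066) = -23.61 dB.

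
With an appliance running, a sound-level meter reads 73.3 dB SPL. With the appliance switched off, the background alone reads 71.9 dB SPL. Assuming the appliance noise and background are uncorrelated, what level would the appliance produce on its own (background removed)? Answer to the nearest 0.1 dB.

67.7 dB SPL

Background correction is a power subtraction:
L_src = 10·log₁₀(10^(73.3/10) − 10^(71.9/10)) = 10·log₁₀(5891000) = 67.7 dB SPL.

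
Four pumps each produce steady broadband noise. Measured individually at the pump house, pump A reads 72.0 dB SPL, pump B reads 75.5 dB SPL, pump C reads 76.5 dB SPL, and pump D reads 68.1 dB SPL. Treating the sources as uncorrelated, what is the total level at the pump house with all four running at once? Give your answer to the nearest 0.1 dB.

80.1 dB SPL

Add the sources as powers (linear), then convert back to dB:
L_total = 10·log₁₀(10^(72.0/10) + 10^(75.5/10) + 10^(76.5/10) + 10^(68.1/10)) = 10·log₁₀(102500000) = 80.1 dB SPL.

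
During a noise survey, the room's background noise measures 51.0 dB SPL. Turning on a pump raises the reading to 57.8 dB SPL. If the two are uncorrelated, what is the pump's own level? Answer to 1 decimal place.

Subtract intensities: L_src = 10·log₁₀(10^(L_total/10) − 10^(L_bg/10)).
L_src = 10·log₁₀(10^(57.8/10) − 10^(51.0/10)) = 10·log₁₀(476700) = 56.8 dB SPL.

56.8 dB SPL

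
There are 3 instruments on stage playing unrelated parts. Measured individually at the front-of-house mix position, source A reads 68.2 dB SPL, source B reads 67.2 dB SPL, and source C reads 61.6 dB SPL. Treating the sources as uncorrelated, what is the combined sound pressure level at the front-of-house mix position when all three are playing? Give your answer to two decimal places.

71.24 dB SPL

Uncorrelated sources add in intensity (power), not in dB.
L_total = 10·log₁₀(10^(68.2/10) + 10^(67.2/10) + 10^(61.6/10)) = 10·log₁₀(13300000) = 71.24 dB SPL.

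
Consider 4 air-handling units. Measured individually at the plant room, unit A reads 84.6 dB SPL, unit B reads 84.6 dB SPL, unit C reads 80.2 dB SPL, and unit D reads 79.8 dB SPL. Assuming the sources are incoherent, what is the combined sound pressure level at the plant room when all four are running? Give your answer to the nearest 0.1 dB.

Add the sources as powers (linear), then convert back to dB:
L_total = 10·log₁₀(10^(84.6/10) + 10^(84.6/10) + 10^(80.2/10) + 10^(79.8/10)) = 10·log₁₀(777000000) = 88.9 dB SPL.

88.9 dB SPL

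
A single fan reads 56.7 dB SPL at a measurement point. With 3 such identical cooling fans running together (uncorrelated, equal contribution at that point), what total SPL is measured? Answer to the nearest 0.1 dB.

61.5 dB SPL

3 equal incoherent sources raise the level by 10·log₁₀(3) = 4.77 dB.
L_total = 56.7 + 4.77 = 61.5 dB SPL.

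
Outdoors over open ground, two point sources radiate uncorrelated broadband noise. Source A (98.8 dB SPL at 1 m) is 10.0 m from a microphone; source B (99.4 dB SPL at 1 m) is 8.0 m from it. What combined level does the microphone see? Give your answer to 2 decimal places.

At the listener: L_A = 98.8 − 20·log₁₀(10.0) = 78.800 dB; L_B = 99.4 − 20·log₁₀(8.0) = 81.338 dB.
Combined: 10·log₁₀(10^(78.800/10)+10^(81.338/10)) = 83.26 dB SPL.

83.26 dB SPL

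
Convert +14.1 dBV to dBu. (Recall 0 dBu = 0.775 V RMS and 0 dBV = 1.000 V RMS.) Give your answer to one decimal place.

The offset between the scales is 20·log₁₀(0.775/1.000) = −2.214 dB.
So dBu = +14.1 + 2.214 = +16.3 dBu.

+16.3 dBu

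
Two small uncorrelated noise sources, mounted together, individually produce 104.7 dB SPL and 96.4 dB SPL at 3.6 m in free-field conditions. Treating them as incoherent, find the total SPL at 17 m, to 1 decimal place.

Combined at 3.6 m: 10·log₁₀(10^(104.7/10)+10^(96.4/10)) = 105.30 dB SPL.
Then apply −20·log₁₀(17/3.6) = -13.48 dB → 91.8 dB SPL.

91.8 dB SPL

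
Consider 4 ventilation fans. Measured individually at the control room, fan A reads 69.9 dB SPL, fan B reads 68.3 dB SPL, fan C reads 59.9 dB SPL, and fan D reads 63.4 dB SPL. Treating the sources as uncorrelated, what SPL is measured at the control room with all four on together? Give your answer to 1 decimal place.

72.9 dB SPL

Uncorrelated sources add in intensity (power), not in dB.
L_total = 10·log₁₀(10^(69.9/10) + 10^(68.3/10) + 10^(59.9/10) + 10^(63.4/10)) = 10·log₁₀(19700000) = 72.9 dB SPL.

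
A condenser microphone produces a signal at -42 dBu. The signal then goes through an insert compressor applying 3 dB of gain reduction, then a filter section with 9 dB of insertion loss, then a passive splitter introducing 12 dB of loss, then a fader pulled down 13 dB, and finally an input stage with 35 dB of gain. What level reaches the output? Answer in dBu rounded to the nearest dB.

-44 dBu

In dB, series stages simply add:
-42 − 3 − 9 − 12 − 13 + 35 = -44 dBu.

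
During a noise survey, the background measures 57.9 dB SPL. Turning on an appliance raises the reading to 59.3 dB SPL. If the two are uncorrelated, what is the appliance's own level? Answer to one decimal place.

Subtract intensities: L_src = 10·log₁₀(10^(L_total/10) − 10^(L_bg/10)).
L_src = 10·log₁₀(10^(59.3/10) − 10^(57.9/10)) = 10·log₁₀(234500) = 53.7 dB SPL.

53.7 dB SPL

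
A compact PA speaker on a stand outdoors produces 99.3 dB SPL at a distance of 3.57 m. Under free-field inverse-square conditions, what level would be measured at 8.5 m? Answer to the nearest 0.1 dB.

For a point source in a free field, ΔL = −20·log₁₀(d₂/d₁).
ΔL = −20·log₁₀(8.5/3.57) = -7.54 dB, so L₂ = 99.3 + (-7.54) = 91.8 dB SPL.

91.8 dB SPL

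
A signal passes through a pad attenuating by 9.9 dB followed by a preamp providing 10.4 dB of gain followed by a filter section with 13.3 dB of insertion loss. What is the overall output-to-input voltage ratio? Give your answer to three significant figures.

Net gain = (−9.9) + 10.4 + (−13.3) = -12.8 dB.
Voltage ratio = 10^(-12.8/20) = 0.229.

0.229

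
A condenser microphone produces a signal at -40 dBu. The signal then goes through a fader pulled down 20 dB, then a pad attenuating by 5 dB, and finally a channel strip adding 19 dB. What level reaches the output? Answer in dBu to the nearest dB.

-46 dBu

In dB, series stages simply add:
-40 − 20 − 5 + 19 = -46 dBu.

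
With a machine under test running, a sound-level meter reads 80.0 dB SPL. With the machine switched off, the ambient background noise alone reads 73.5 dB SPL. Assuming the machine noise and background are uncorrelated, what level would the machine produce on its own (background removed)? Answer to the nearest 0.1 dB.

Remove the background by subtracting linear intensities:
L_src = 10·log₁₀(10^(80.0/10) − 10^(73.5/10)) = 10·log₁₀(77610000) = 78.9 dB SPL.

78.9 dB SPL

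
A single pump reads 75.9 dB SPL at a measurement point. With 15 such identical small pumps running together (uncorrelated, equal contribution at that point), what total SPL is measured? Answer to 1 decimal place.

15 equal incoherent sources raise the level by 10·log₁₀(15) = 11.76 dB.
L_total = 75.9 + 11.76 = 87.7 dB SPL.

87.7 dB SPL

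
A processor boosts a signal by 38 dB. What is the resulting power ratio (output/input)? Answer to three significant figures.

Power ratio = 10^(dB/10).
10^(38/10) = 10^(3.800) = 6310.

6310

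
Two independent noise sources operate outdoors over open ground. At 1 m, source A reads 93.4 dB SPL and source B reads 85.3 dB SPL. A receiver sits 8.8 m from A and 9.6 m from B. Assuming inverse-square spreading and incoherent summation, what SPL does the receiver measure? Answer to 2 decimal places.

At the listener: L_A = 93.4 − 20·log₁₀(8.8) = 74.510 dB; L_B = 85.3 − 20·log₁₀(9.6) = 65.655 dB.
Combined: 10·log₁₀(10^(74.510/10)+10^(65.655/10)) = 75.04 dB SPL.

75.04 dB SPL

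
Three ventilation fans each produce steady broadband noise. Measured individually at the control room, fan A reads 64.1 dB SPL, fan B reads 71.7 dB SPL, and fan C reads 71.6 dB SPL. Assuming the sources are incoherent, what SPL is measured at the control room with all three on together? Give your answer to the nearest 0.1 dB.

75.0 dB SPL

Add the sources as powers (linear), then convert back to dB:
L_total = 10·log₁₀(10^(64.1/10) + 10^(71.7/10) + 10^(71.6/10)) = 10·log₁₀(31820000) = 75.0 dB SPL.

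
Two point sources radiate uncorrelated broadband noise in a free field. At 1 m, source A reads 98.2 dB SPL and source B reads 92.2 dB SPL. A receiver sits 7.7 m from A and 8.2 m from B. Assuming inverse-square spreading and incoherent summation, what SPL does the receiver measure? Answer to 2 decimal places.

81.34 dB SPL

At the listener: L_A = 98.2 − 20·log₁₀(7.7) = 80.470 dB; L_B = 92.2 − 20·log₁₀(8.2) = 73.924 dB.
Combined: 10·log₁₀(10^(80.470/10)+10^(73.924/10)) = 81.34 dB SPL.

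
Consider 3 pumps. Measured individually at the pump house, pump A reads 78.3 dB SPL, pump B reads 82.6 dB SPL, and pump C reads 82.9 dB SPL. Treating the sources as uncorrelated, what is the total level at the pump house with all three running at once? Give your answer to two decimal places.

86.48 dB SPL

Add the sources as powers (linear), then convert back to dB:
L_total = 10·log₁₀(10^(78.3/10) + 10^(82.6/10) + 10^(82.9/10)) = 10·log₁₀(444600000) = 86.48 dB SPL.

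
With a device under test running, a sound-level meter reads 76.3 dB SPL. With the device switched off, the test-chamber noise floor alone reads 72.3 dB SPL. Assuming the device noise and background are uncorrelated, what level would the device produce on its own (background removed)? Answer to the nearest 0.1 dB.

74.1 dB SPL

Subtract intensities: L_src = 10·log₁₀(10^(L_total/10) − 10^(L_bg/10)).
L_src = 10·log₁₀(10^(76.3/10) − 10^(72.3/10)) = 10·log₁₀(25680000) = 74.1 dB SPL.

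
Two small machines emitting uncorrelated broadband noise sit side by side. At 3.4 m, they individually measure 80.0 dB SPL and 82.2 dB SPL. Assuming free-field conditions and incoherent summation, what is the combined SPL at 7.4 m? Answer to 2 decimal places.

77.49 dB SPL

Combined at 3.4 m: 10·log₁₀(10^(80.0/10)+10^(82.2/10)) = 84.248 dB SPL.
Then apply −20·log₁₀(7.4/3.4) = -6.755 dB → 77.49 dB SPL.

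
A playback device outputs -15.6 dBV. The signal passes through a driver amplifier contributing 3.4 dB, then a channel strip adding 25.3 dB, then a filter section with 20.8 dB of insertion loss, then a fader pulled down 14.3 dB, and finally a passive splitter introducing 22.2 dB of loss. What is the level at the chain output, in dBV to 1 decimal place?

-44.2 dBV

Cascaded gains and losses add directly in dB.
-15.6 + 3.4 + 25.3 − 20.8 − 14.3 − 22.2 = -44.2 dBV.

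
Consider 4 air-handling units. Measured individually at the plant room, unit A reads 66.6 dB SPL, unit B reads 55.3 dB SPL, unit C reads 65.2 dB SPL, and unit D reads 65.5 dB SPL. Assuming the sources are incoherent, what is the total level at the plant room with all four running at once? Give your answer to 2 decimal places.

70.71 dB SPL

Uncorrelated sources add in intensity (power), not in dB.
L_total = 10·log₁₀(10^(66.6/10) + 10^(55.3/10) + 10^(65.2/10) + 10^(65.5/10)) = 10·log₁₀(11770000) = 70.71 dB SPL.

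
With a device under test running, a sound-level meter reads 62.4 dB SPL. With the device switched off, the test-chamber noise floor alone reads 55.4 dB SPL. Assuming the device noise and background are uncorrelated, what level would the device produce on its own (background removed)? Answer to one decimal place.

61.4 dB SPL

Remove the background by subtracting linear intensities:
L_src = 10·log₁₀(10^(62.4/10) − 10^(55.4/10)) = 10·log₁₀(1391000) = 61.4 dB SPL.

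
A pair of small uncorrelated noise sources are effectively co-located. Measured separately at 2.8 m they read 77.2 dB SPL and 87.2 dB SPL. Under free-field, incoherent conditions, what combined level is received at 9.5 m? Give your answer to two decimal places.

77.00 dB SPL

Combined at 2.8 m: 10·log₁₀(10^(77.2/10)+10^(87.2/10)) = 87.614 dB SPL.
Then apply −20·log₁₀(9.5/2.8) = -10.611 dB → 77.00 dB SPL.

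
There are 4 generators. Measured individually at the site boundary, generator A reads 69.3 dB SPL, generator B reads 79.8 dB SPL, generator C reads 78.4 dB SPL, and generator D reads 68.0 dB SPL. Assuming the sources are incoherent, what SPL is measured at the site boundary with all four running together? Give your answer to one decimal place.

82.5 dB SPL

Add the sources as powers (linear), then convert back to dB:
L_total = 10·log₁₀(10^(69.3/10) + 10^(79.8/10) + 10^(78.4/10) + 10^(68.0/10)) = 10·log₁₀(179500000) = 82.5 dB SPL.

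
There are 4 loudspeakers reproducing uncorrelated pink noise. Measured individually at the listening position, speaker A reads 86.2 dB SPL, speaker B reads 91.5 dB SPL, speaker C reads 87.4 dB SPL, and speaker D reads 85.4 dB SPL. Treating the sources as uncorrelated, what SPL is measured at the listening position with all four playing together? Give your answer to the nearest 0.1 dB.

Uncorrelated sources add in intensity (power), not in dB.
L_total = 10·log₁₀(10^(86.2/10) + 10^(91.5/10) + 10^(87.4/10) + 10^(85.4/10)) = 10·log₁₀(2726000000) = 94.4 dB SPL.

94.4 dB SPL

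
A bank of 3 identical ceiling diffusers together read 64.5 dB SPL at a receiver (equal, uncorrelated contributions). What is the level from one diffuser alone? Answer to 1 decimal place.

3 equal incoherent sources add 10·log₁₀(3) = 4.77 dB over one source.
L_one = 64.5 − 4.77 = 59.7 dB SPL.

59.7 dB SPL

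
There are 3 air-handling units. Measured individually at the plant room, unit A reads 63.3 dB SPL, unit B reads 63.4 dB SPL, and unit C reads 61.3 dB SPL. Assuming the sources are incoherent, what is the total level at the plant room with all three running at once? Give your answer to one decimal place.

67.5 dB SPL

Add the sources as powers (linear), then convert back to dB:
L_total = 10·log₁₀(10^(63.3/10) + 10^(63.4/10) + 10^(61.3/10)) = 10·log₁₀(5675000) = 67.5 dB SPL.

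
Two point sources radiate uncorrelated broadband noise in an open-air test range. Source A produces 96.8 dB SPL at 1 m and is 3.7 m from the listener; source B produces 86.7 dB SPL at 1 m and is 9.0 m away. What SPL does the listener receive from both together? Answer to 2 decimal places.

85.51 dB SPL

At the listener: L_A = 96.8 − 20·log₁₀(3.7) = 85.436 dB; L_B = 86.7 − 20·log₁₀(9.0) = 67.615 dB.
Combined: 10·log₁₀(10^(85.436/10)+10^(67.615/10)) = 85.51 dB SPL.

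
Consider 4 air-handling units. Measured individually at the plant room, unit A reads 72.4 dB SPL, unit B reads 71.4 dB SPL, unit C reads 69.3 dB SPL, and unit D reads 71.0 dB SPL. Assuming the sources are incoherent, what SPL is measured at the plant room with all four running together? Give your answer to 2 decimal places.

Add the sources as powers (linear), then convert back to dB:
L_total = 10·log₁₀(10^(72.4/10) + 10^(71.4/10) + 10^(69.3/10) + 10^(71.0/10)) = 10·log₁₀(52280000) = 77.18 dB SPL.

77.18 dB SPL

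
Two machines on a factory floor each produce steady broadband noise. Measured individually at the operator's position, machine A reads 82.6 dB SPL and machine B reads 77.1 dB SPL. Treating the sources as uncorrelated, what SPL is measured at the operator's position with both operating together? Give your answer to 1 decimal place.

Incoherent sources sum as intensities:
L_total = 10·log₁₀(10^(82.6/10) + 10^(77.1/10)) = 10·log₁₀(233300000) = 83.7 dB SPL.

83.7 dB SPL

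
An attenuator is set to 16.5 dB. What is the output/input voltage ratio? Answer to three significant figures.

Voltage ratio = 10^(dB/20).
10^(-16.5/20) = 10^(-0.8250) = 0.150.

0.150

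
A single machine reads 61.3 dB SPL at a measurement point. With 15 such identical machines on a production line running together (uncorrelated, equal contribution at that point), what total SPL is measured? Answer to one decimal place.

73.1 dB SPL

15 equal incoherent sources raise the level by 10·log₁₀(15) = 11.76 dB.
L_total = 61.3 + 11.76 = 73.1 dB SPL.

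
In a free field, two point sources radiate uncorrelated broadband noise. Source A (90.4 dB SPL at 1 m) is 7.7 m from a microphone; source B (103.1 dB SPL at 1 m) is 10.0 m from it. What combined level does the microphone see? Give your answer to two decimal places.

83.48 dB SPL

At the listener: L_A = 90.4 − 20·log₁₀(7.7) = 72.670 dB; L_B = 103.1 − 20·log₁₀(10.0) = 83.100 dB.
Combined: 10·log₁₀(10^(72.670/10)+10^(83.100/10)) = 83.48 dB SPL.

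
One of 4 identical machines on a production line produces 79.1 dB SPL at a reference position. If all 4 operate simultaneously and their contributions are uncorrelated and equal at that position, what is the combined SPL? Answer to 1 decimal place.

85.1 dB SPL

4 equal incoherent sources raise the level by 10·log₁₀(4) = 6.02 dB.
L_total = 79.1 + 6.02 = 85.1 dB SPL.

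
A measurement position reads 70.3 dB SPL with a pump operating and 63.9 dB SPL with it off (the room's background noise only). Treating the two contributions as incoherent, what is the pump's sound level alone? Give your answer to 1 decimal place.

Background correction is a power subtraction:
L_src = 10·log₁₀(10^(70.3/10) − 10^(63.9/10)) = 10·log₁₀(8260000) = 69.2 dB SPL.

69.2 dB SPL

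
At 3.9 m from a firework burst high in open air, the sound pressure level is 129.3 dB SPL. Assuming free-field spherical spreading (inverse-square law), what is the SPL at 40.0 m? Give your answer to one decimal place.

Free-field point source: level drops by 20·log₁₀ of the distance ratio.
ΔL = −20·log₁₀(40.0/3.9) = -20.22 dB, so L₂ = 129.3 + (-20.22) = 109.1 dB SPL.

109.1 dB SPL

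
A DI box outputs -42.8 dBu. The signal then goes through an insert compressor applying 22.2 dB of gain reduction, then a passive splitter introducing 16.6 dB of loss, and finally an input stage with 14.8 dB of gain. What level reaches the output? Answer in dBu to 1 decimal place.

-66.8 dBu

Gain stages sum in dB:
-42.8 − 22.2 − 16.6 + 14.8 = -66.8 dBu.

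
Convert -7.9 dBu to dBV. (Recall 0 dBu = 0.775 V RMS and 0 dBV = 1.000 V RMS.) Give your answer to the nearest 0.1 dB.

The offset between the scales is 20·log₁₀(0.775/1.000) = −2.214 dB.
So dBV = -7.9 − 2.214 = -10.1 dBV.

-10.1 dBV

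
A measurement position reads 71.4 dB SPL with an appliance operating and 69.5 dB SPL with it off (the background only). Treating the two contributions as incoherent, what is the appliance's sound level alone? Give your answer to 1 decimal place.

66.9 dB SPL

Background correction is a power subtraction:
L_src = 10·log₁₀(10^(71.4/10) − 10^(69.5/10)) = 10·log₁₀(4891000) = 66.9 dB SPL.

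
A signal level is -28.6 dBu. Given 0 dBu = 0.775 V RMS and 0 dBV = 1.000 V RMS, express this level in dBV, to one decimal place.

The offset between the scales is 20·log₁₀(0.775/1.000) = −2.214 dB.
So dBV = -28.6 − 2.214 = -30.8 dBV.

-30.8 dBV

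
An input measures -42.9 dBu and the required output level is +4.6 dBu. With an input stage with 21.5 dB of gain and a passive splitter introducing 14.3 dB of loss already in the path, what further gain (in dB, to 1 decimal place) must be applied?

40.3 dB

The required make-up gain is the shortfall in the dB sum.
G = +4.6 − (-42.9) − 21.5 + 14.3 = 40.3 dB.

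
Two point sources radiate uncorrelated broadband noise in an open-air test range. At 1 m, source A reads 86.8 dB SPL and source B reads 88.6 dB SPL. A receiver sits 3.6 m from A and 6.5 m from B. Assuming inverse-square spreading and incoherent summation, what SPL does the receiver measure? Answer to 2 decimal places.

77.33 dB SPL

At the listener: L_A = 86.8 − 20·log₁₀(3.6) = 75.674 dB; L_B = 88.6 − 20·log₁₀(6.5) = 72.342 dB.
Combined: 10·log₁₀(10^(75.674/10)+10^(72.342/10)) = 77.33 dB SPL.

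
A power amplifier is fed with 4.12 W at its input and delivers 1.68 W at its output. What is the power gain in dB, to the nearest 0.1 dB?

Power is a power quantity, so gain = 10·log₁₀(P_out/P_in).
10·log₁₀(1.68/4.12) = 10·log₁₀(0.4078) = -3.9 dB.

-3.9 dB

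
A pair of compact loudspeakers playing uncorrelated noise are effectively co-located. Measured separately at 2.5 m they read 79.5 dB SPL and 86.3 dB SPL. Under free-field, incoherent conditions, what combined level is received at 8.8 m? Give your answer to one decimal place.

76.2 dB SPL

Combined at 2.5 m: 10·log₁₀(10^(79.5/10)+10^(86.3/10)) = 87.12 dB SPL.
Then apply −20·log₁₀(8.8/2.5) = -10.93 dB → 76.2 dB SPL.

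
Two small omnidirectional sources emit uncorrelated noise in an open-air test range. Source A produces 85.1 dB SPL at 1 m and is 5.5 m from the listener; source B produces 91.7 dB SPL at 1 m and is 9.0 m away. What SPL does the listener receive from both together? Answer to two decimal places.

At the listener: L_A = 85.1 − 20·log₁₀(5.5) = 70.293 dB; L_B = 91.7 − 20·log₁₀(9.0) = 72.615 dB.
Combined: 10·log₁₀(10^(70.293/10)+10^(72.615/10)) = 74.62 dB SPL.

74.62 dB SPL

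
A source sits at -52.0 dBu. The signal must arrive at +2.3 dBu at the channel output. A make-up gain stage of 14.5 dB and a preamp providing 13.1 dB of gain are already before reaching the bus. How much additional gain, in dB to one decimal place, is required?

The required make-up gain is the shortfall in the dB sum.
G = +2.3 − (-52.0) − 14.5 − 13.1 = 26.7 dB.

26.7 dB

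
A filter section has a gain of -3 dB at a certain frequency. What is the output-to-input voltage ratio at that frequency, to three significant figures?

Voltage ratio = 10^(dB/20).
10^(-3/20) = 10^(-0.1500) = 0.708.

0.708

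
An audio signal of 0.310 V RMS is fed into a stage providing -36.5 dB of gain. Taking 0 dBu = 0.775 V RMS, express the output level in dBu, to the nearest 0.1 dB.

Input level: 20·log₁₀(0.310/0.775) = -7.96 dBu.
Output: -7.96 − 36.5 = -44.5 dBu.

-44.5 dBu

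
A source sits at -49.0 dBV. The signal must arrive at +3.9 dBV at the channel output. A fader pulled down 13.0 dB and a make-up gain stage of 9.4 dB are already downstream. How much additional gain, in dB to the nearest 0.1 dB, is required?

56.5 dB

The required make-up gain is the shortfall in the dB sum.
G = +3.9 − (-49.0) + 13.0 − 9.4 = 56.5 dB.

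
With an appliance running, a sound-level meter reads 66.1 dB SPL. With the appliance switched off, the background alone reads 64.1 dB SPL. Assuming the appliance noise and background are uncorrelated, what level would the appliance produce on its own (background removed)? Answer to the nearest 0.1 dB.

Remove the background by subtracting linear intensities:
L_src = 10·log₁₀(10^(66.1/10) − 10^(64.1/10)) = 10·log₁₀(1503000) = 61.8 dB SPL.

61.8 dB SPL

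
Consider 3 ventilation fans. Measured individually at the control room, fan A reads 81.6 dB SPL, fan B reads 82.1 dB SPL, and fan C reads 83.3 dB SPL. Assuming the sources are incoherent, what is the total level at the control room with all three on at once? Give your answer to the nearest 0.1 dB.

Incoherent sources sum as intensities:
L_total = 10·log₁₀(10^(81.6/10) + 10^(82.1/10) + 10^(83.3/10)) = 10·log₁₀(520500000) = 87.2 dB SPL.

87.2 dB SPL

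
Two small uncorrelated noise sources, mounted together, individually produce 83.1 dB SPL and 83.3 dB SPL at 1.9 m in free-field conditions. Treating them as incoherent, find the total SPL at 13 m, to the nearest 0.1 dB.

69.5 dB SPL

Combined at 1.9 m: 10·log₁₀(10^(83.1/10)+10^(83.3/10)) = 86.21 dB SPL.
Then apply −20·log₁₀(13/1.9) = -16.70 dB → 69.5 dB SPL.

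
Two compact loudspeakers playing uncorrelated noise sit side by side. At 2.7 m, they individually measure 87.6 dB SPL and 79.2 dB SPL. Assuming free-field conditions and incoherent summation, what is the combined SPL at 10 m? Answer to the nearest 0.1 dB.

76.8 dB SPL

Combined at 2.7 m: 10·log₁₀(10^(87.6/10)+10^(79.2/10)) = 88.19 dB SPL.
Then apply −20·log₁₀(10/2.7) = -11.37 dB → 76.8 dB SPL.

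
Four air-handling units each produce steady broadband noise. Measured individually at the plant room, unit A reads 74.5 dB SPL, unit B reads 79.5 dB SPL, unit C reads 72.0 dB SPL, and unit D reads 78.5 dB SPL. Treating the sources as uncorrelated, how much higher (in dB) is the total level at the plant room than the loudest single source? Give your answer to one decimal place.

3.6 dB

Add the sources as powers (linear), then convert back to dB:
L_total = 10·log₁₀(10^(74.5/10) + 10^(79.5/10) + 10^(72.0/10) + 10^(78.5/10)) = 83.10 dB SPL.
Excess over the loudest (79.5 dB): 83.10 − 79.5 = 3.6 dB.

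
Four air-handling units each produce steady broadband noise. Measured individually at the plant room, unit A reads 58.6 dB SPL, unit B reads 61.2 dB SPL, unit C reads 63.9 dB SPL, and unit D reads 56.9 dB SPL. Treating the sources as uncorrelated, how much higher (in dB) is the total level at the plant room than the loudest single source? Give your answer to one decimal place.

3.1 dB

Incoherent sources sum as intensities:
L_total = 10·log₁₀(10^(58.6/10) + 10^(61.2/10) + 10^(63.9/10) + 10^(56.9/10)) = 66.98 dB SPL.
Excess over the loudest (63.9 dB): 66.98 − 63.9 = 3.1 dB.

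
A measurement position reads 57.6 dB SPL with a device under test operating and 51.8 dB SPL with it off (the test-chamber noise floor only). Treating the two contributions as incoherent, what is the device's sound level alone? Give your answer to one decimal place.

Remove the background by subtracting linear intensities:
L_src = 10·log₁₀(10^(57.6/10) − 10^(51.8/10)) = 10·log₁₀(424100) = 56.3 dB SPL.

56.3 dB SPL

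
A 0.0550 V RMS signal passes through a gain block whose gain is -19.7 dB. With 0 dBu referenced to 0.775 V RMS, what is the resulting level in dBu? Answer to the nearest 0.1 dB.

Input level: 20·log₁₀(0.0550/0.775) = -22.98 dBu.
Output: -22.98 − 19.7 = -42.7 dBu.

-42.7 dBu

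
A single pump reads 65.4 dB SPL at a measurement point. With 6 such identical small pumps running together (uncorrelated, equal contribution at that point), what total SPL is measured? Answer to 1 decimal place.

6 equal incoherent sources raise the level by 10·log₁₀(6) = 7.78 dB.
L_total = 65.4 + 7.78 = 73.2 dB SPL.

73.2 dB SPL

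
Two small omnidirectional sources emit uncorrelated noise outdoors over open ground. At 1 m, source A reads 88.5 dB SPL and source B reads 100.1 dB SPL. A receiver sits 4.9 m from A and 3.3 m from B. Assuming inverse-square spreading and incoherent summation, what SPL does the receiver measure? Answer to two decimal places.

At the listener: L_A = 88.5 − 20·log₁₀(4.9) = 74.696 dB; L_B = 100.1 − 20·log₁₀(3.3) = 89.730 dB.
Combined: 10·log₁₀(10^(74.696/10)+10^(89.730/10)) = 89.86 dB SPL.

89.86 dB SPL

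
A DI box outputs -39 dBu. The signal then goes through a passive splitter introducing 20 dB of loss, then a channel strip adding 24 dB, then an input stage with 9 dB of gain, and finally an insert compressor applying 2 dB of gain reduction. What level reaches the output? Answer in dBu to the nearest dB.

-28 dBu

Gain stages sum in dB:
-39 − 20 + 24 + 9 − 2 = -28 dBu.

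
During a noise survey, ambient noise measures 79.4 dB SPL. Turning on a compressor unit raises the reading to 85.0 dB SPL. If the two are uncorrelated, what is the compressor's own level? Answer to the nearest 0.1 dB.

83.6 dB SPL

Background correction is a power subtraction:
L_src = 10·log₁₀(10^(85.0/10) − 10^(79.4/10)) = 10·log₁₀(229100000) = 83.6 dB SPL.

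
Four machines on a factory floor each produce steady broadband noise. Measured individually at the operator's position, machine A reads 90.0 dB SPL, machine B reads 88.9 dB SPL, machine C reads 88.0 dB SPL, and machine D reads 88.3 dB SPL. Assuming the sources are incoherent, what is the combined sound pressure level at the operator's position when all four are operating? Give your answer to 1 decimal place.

Incoherent sources sum as intensities:
L_total = 10·log₁₀(10^(90.0/10) + 10^(88.9/10) + 10^(88.0/10) + 10^(88.3/10)) = 10·log₁₀(3083000000) = 94.9 dB SPL.

94.9 dB SPL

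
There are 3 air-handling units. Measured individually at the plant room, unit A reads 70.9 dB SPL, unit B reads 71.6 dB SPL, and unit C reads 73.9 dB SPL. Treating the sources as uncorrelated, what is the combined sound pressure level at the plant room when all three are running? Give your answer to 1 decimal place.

Uncorrelated sources add in intensity (power), not in dB.
L_total = 10·log₁₀(10^(70.9/10) + 10^(71.6/10) + 10^(73.9/10)) = 10·log₁₀(51300000) = 77.1 dB SPL.

77.1 dB SPL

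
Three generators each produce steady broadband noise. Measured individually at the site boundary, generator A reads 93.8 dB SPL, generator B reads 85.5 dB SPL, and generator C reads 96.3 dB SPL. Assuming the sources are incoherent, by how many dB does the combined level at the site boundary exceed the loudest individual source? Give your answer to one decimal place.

2.2 dB

Uncorrelated sources add in intensity (power), not in dB.
L_total = 10·log₁₀(10^(93.8/10) + 10^(85.5/10) + 10^(96.3/10)) = 98.46 dB SPL.
Excess over the loudest (96.3 dB): 98.46 − 96.3 = 2.2 dB.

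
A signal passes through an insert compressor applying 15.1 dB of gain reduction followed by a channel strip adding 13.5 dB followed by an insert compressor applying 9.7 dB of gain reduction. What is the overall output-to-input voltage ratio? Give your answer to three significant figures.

Net gain = (−15.1) + 13.5 + (−9.7) = -11.3 dB.
Voltage ratio = 10^(-11.3/20) = 0.272.

0.272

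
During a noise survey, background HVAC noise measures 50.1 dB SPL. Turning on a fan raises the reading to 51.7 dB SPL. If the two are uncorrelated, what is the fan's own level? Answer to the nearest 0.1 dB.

46.6 dB SPL

Subtract intensities: L_src = 10·log₁₀(10^(L_total/10) − 10^(L_bg/10)).
L_src = 10·log₁₀(10^(51.7/10) − 10^(50.1/10)) = 10·log₁₀(45580) = 46.6 dB SPL.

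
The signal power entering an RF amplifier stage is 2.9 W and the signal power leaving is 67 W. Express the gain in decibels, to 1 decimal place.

13.6 dB

Power ratio → dB uses the 10·log₁₀ form:
10·log₁₀(67/2.9) = 10·log₁₀(23.10) = 13.6 dB.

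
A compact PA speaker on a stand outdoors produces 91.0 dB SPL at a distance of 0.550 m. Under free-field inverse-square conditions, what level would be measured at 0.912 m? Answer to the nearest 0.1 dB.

86.6 dB SPL

Inverse-square spreading gives ΔL = −20·log₁₀(d₂/d₁).
ΔL = −20·log₁₀(0.912/0.550) = -4.39 dB, so L₂ = 91.0 + (-4.39) = 86.6 dB SPL.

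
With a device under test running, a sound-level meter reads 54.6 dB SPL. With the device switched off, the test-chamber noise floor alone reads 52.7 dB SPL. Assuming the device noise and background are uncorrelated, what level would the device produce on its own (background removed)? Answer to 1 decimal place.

Remove the background by subtracting linear intensities:
L_src = 10·log₁₀(10^(54.6/10) − 10^(52.7/10)) = 10·log₁₀(102200) = 50.1 dB SPL.

50.1 dB SPL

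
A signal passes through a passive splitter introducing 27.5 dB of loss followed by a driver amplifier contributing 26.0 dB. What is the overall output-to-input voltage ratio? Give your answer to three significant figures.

0.841

Net gain = (−27.5) + 26.0 = -1.5 dB.
Voltage ratio = 10^(-1.5/20) = 0.841.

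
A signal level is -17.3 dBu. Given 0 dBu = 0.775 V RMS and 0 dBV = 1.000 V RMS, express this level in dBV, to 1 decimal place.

The offset between the scales is 20·log₁₀(0.775/1.000) = −2.214 dB.
So dBV = -17.3 − 2.214 = -19.5 dBV.

-19.5 dBV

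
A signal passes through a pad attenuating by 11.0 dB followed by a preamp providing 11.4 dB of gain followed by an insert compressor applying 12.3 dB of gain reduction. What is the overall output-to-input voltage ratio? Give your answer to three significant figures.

0.254

Net gain = (−11.0) + 11.4 + (−12.3) = -11.9 dB.
Voltage ratio = 10^(-11.9/20) = 0.254.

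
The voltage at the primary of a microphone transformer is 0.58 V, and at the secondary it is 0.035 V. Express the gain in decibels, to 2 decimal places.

Voltage ratio → dB uses the 20·log₁₀ form:
20·log₁₀(0.035/0.58) = 20·log₁₀(0.06034) = -24.39 dB.

-24.39 dB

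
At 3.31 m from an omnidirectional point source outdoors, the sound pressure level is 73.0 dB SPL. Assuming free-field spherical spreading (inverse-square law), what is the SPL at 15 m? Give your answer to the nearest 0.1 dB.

Free-field point source: level drops by 20·log₁₀ of the distance ratio.
ΔL = −20·log₁₀(15/3.31) = -13.13 dB, so L₂ = 73.0 + (-13.13) = 59.9 dB SPL.

59.9 dB SPL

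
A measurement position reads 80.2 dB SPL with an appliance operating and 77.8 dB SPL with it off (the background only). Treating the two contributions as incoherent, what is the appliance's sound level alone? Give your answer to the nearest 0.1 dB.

Background correction is a power subtraction:
L_src = 10·log₁₀(10^(80.2/10) − 10^(77.8/10)) = 10·log₁₀(44460000) = 76.5 dB SPL.

76.5 dB SPL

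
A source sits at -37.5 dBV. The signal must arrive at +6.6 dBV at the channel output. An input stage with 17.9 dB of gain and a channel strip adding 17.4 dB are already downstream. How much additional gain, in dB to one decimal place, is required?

8.8 dB

The required make-up gain is the shortfall in the dB sum.
G = +6.6 − (-37.5) − 17.9 − 17.4 = 8.8 dB.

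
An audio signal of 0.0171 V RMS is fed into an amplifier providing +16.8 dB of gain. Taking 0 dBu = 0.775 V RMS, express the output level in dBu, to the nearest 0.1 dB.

-16.3 dBu

Input level: 20·log₁₀(0.0171/0.775) = -33.13 dBu.
Output: -33.13 + 16.8 = -16.3 dBu.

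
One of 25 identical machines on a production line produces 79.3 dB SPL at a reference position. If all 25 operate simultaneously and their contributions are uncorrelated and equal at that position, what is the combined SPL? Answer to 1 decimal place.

93.3 dB SPL

25 equal incoherent sources raise the level by 10·log₁₀(25) = 13.98 dB.
L_total = 79.3 + 13.98 = 93.3 dB SPL.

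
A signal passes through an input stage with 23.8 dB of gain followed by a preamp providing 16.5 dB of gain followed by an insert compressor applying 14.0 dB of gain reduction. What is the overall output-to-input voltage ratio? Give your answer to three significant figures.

20.7

Net gain = 23.8 + 16.5 + (−14.0) = 26.3 dB.
Voltage ratio = 10^(26.3/20) = 20.7.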